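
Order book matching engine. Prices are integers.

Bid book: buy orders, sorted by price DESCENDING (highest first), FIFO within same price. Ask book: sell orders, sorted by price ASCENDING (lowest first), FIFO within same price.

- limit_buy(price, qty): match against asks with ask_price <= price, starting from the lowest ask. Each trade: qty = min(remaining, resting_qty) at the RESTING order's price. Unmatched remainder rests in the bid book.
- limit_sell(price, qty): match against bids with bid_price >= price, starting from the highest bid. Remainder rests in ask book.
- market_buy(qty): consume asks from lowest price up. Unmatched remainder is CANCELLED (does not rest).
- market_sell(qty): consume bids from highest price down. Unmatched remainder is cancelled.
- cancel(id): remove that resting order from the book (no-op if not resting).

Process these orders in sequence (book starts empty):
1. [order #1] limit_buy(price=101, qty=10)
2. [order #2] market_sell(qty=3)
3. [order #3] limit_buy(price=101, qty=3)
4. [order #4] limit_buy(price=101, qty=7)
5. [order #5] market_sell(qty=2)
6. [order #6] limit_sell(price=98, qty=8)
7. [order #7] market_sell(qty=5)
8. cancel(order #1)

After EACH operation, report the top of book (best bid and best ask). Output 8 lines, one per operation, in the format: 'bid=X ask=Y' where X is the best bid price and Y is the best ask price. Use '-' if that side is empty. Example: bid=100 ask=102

Answer: bid=101 ask=-
bid=101 ask=-
bid=101 ask=-
bid=101 ask=-
bid=101 ask=-
bid=101 ask=-
bid=101 ask=-
bid=101 ask=-

Derivation:
After op 1 [order #1] limit_buy(price=101, qty=10): fills=none; bids=[#1:10@101] asks=[-]
After op 2 [order #2] market_sell(qty=3): fills=#1x#2:3@101; bids=[#1:7@101] asks=[-]
After op 3 [order #3] limit_buy(price=101, qty=3): fills=none; bids=[#1:7@101 #3:3@101] asks=[-]
After op 4 [order #4] limit_buy(price=101, qty=7): fills=none; bids=[#1:7@101 #3:3@101 #4:7@101] asks=[-]
After op 5 [order #5] market_sell(qty=2): fills=#1x#5:2@101; bids=[#1:5@101 #3:3@101 #4:7@101] asks=[-]
After op 6 [order #6] limit_sell(price=98, qty=8): fills=#1x#6:5@101 #3x#6:3@101; bids=[#4:7@101] asks=[-]
After op 7 [order #7] market_sell(qty=5): fills=#4x#7:5@101; bids=[#4:2@101] asks=[-]
After op 8 cancel(order #1): fills=none; bids=[#4:2@101] asks=[-]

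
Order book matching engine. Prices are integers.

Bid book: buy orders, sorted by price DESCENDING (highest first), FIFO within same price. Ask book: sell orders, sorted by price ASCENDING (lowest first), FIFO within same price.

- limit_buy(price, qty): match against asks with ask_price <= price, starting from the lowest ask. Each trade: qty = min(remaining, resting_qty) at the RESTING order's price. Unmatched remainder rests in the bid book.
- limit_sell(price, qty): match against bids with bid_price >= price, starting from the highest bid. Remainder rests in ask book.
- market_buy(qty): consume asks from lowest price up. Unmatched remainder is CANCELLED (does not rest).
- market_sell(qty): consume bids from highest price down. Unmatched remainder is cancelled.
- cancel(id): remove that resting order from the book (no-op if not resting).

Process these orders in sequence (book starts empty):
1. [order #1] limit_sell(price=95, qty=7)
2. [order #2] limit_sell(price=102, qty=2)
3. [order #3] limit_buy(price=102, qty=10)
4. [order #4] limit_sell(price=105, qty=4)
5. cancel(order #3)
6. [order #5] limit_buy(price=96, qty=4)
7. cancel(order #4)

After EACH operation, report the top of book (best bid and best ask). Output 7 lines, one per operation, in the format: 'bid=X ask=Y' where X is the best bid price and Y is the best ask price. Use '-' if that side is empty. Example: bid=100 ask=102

Answer: bid=- ask=95
bid=- ask=95
bid=102 ask=-
bid=102 ask=105
bid=- ask=105
bid=96 ask=105
bid=96 ask=-

Derivation:
After op 1 [order #1] limit_sell(price=95, qty=7): fills=none; bids=[-] asks=[#1:7@95]
After op 2 [order #2] limit_sell(price=102, qty=2): fills=none; bids=[-] asks=[#1:7@95 #2:2@102]
After op 3 [order #3] limit_buy(price=102, qty=10): fills=#3x#1:7@95 #3x#2:2@102; bids=[#3:1@102] asks=[-]
After op 4 [order #4] limit_sell(price=105, qty=4): fills=none; bids=[#3:1@102] asks=[#4:4@105]
After op 5 cancel(order #3): fills=none; bids=[-] asks=[#4:4@105]
After op 6 [order #5] limit_buy(price=96, qty=4): fills=none; bids=[#5:4@96] asks=[#4:4@105]
After op 7 cancel(order #4): fills=none; bids=[#5:4@96] asks=[-]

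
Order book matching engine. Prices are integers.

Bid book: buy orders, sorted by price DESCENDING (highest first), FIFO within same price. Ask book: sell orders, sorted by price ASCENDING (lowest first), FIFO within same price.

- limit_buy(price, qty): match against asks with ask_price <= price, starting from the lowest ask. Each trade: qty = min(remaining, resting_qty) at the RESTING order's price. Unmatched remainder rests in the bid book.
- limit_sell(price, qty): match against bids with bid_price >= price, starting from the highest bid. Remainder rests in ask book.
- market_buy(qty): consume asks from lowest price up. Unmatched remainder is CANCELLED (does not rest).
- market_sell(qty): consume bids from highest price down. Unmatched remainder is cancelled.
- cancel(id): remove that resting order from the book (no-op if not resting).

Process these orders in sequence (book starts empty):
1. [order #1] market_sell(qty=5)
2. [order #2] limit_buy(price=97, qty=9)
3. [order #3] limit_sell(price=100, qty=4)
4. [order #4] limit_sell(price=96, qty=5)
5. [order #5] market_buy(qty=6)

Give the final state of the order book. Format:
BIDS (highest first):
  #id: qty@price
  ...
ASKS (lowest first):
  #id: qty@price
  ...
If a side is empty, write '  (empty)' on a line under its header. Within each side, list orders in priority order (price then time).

After op 1 [order #1] market_sell(qty=5): fills=none; bids=[-] asks=[-]
After op 2 [order #2] limit_buy(price=97, qty=9): fills=none; bids=[#2:9@97] asks=[-]
After op 3 [order #3] limit_sell(price=100, qty=4): fills=none; bids=[#2:9@97] asks=[#3:4@100]
After op 4 [order #4] limit_sell(price=96, qty=5): fills=#2x#4:5@97; bids=[#2:4@97] asks=[#3:4@100]
After op 5 [order #5] market_buy(qty=6): fills=#5x#3:4@100; bids=[#2:4@97] asks=[-]

Answer: BIDS (highest first):
  #2: 4@97
ASKS (lowest first):
  (empty)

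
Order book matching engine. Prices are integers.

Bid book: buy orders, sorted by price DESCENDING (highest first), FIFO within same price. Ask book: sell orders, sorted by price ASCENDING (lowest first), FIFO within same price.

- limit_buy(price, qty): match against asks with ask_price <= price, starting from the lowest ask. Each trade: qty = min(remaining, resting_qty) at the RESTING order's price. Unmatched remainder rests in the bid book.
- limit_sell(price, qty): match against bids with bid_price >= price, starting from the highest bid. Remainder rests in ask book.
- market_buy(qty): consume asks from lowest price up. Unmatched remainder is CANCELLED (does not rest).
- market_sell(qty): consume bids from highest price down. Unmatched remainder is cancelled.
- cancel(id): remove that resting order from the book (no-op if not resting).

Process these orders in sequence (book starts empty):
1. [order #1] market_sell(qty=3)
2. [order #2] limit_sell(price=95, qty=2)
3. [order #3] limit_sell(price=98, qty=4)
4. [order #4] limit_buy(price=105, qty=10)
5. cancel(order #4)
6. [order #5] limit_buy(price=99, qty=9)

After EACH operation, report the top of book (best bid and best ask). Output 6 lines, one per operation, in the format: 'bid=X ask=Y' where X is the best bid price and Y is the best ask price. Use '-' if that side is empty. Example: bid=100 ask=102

Answer: bid=- ask=-
bid=- ask=95
bid=- ask=95
bid=105 ask=-
bid=- ask=-
bid=99 ask=-

Derivation:
After op 1 [order #1] market_sell(qty=3): fills=none; bids=[-] asks=[-]
After op 2 [order #2] limit_sell(price=95, qty=2): fills=none; bids=[-] asks=[#2:2@95]
After op 3 [order #3] limit_sell(price=98, qty=4): fills=none; bids=[-] asks=[#2:2@95 #3:4@98]
After op 4 [order #4] limit_buy(price=105, qty=10): fills=#4x#2:2@95 #4x#3:4@98; bids=[#4:4@105] asks=[-]
After op 5 cancel(order #4): fills=none; bids=[-] asks=[-]
After op 6 [order #5] limit_buy(price=99, qty=9): fills=none; bids=[#5:9@99] asks=[-]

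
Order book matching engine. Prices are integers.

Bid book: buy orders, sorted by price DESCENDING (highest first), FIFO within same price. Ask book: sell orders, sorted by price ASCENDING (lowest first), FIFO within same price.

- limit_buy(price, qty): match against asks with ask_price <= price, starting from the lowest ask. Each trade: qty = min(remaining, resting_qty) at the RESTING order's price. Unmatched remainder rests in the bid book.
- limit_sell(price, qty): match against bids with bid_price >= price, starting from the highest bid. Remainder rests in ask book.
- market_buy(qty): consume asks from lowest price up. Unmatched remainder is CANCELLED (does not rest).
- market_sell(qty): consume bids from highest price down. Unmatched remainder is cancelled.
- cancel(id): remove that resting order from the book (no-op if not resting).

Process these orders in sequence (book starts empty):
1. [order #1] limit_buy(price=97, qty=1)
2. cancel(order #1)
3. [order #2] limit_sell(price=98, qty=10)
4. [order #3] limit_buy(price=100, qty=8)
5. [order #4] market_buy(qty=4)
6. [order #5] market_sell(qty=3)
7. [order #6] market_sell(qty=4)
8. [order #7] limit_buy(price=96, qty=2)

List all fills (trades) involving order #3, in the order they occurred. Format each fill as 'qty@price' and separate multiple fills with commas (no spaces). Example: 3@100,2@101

After op 1 [order #1] limit_buy(price=97, qty=1): fills=none; bids=[#1:1@97] asks=[-]
After op 2 cancel(order #1): fills=none; bids=[-] asks=[-]
After op 3 [order #2] limit_sell(price=98, qty=10): fills=none; bids=[-] asks=[#2:10@98]
After op 4 [order #3] limit_buy(price=100, qty=8): fills=#3x#2:8@98; bids=[-] asks=[#2:2@98]
After op 5 [order #4] market_buy(qty=4): fills=#4x#2:2@98; bids=[-] asks=[-]
After op 6 [order #5] market_sell(qty=3): fills=none; bids=[-] asks=[-]
After op 7 [order #6] market_sell(qty=4): fills=none; bids=[-] asks=[-]
After op 8 [order #7] limit_buy(price=96, qty=2): fills=none; bids=[#7:2@96] asks=[-]

Answer: 8@98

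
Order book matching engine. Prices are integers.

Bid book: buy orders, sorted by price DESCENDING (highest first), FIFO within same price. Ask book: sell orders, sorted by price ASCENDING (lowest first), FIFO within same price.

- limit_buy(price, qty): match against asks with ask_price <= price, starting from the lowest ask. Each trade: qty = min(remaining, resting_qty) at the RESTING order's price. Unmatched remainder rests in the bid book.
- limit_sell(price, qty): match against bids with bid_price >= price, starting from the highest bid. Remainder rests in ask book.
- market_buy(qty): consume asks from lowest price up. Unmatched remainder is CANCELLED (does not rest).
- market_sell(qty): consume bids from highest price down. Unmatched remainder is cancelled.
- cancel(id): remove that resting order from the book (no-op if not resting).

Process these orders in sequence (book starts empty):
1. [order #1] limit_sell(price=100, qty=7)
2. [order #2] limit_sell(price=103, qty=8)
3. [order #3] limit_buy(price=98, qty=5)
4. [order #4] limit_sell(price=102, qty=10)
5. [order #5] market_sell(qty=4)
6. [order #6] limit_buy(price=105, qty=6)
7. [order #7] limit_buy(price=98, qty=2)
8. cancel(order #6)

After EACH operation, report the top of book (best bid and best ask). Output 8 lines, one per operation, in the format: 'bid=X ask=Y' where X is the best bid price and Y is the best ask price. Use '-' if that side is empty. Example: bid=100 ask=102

After op 1 [order #1] limit_sell(price=100, qty=7): fills=none; bids=[-] asks=[#1:7@100]
After op 2 [order #2] limit_sell(price=103, qty=8): fills=none; bids=[-] asks=[#1:7@100 #2:8@103]
After op 3 [order #3] limit_buy(price=98, qty=5): fills=none; bids=[#3:5@98] asks=[#1:7@100 #2:8@103]
After op 4 [order #4] limit_sell(price=102, qty=10): fills=none; bids=[#3:5@98] asks=[#1:7@100 #4:10@102 #2:8@103]
After op 5 [order #5] market_sell(qty=4): fills=#3x#5:4@98; bids=[#3:1@98] asks=[#1:7@100 #4:10@102 #2:8@103]
After op 6 [order #6] limit_buy(price=105, qty=6): fills=#6x#1:6@100; bids=[#3:1@98] asks=[#1:1@100 #4:10@102 #2:8@103]
After op 7 [order #7] limit_buy(price=98, qty=2): fills=none; bids=[#3:1@98 #7:2@98] asks=[#1:1@100 #4:10@102 #2:8@103]
After op 8 cancel(order #6): fills=none; bids=[#3:1@98 #7:2@98] asks=[#1:1@100 #4:10@102 #2:8@103]

Answer: bid=- ask=100
bid=- ask=100
bid=98 ask=100
bid=98 ask=100
bid=98 ask=100
bid=98 ask=100
bid=98 ask=100
bid=98 ask=100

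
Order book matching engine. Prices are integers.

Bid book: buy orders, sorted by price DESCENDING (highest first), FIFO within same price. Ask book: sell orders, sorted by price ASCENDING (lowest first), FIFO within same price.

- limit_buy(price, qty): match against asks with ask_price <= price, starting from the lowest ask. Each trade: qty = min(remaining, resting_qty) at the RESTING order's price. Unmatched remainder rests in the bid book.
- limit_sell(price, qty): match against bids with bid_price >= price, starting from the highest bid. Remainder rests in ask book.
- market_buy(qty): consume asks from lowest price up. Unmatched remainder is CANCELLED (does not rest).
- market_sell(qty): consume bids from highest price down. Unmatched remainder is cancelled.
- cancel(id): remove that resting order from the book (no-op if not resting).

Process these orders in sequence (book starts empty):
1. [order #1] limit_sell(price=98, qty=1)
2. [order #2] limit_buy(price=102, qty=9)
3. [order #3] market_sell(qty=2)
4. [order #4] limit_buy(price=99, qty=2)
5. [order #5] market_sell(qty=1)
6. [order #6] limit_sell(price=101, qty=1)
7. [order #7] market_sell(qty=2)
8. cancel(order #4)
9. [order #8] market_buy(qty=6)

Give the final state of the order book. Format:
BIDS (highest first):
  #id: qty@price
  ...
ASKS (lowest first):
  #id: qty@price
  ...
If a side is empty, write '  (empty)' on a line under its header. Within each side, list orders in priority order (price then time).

After op 1 [order #1] limit_sell(price=98, qty=1): fills=none; bids=[-] asks=[#1:1@98]
After op 2 [order #2] limit_buy(price=102, qty=9): fills=#2x#1:1@98; bids=[#2:8@102] asks=[-]
After op 3 [order #3] market_sell(qty=2): fills=#2x#3:2@102; bids=[#2:6@102] asks=[-]
After op 4 [order #4] limit_buy(price=99, qty=2): fills=none; bids=[#2:6@102 #4:2@99] asks=[-]
After op 5 [order #5] market_sell(qty=1): fills=#2x#5:1@102; bids=[#2:5@102 #4:2@99] asks=[-]
After op 6 [order #6] limit_sell(price=101, qty=1): fills=#2x#6:1@102; bids=[#2:4@102 #4:2@99] asks=[-]
After op 7 [order #7] market_sell(qty=2): fills=#2x#7:2@102; bids=[#2:2@102 #4:2@99] asks=[-]
After op 8 cancel(order #4): fills=none; bids=[#2:2@102] asks=[-]
After op 9 [order #8] market_buy(qty=6): fills=none; bids=[#2:2@102] asks=[-]

Answer: BIDS (highest first):
  #2: 2@102
ASKS (lowest first):
  (empty)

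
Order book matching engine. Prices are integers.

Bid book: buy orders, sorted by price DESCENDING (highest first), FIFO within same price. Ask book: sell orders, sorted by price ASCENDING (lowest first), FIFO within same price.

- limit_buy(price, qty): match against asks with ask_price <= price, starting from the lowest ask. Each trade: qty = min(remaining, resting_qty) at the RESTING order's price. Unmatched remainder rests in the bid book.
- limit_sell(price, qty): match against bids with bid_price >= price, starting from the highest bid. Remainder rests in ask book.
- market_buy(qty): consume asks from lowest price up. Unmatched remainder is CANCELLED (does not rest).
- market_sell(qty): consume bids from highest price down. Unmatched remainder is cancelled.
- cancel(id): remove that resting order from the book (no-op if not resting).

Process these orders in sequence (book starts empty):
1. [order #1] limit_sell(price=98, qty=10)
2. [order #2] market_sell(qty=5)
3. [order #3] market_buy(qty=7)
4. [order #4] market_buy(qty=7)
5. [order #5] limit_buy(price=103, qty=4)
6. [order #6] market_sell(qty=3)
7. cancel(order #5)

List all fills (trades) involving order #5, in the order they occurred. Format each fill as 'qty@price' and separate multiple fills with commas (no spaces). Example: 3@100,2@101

After op 1 [order #1] limit_sell(price=98, qty=10): fills=none; bids=[-] asks=[#1:10@98]
After op 2 [order #2] market_sell(qty=5): fills=none; bids=[-] asks=[#1:10@98]
After op 3 [order #3] market_buy(qty=7): fills=#3x#1:7@98; bids=[-] asks=[#1:3@98]
After op 4 [order #4] market_buy(qty=7): fills=#4x#1:3@98; bids=[-] asks=[-]
After op 5 [order #5] limit_buy(price=103, qty=4): fills=none; bids=[#5:4@103] asks=[-]
After op 6 [order #6] market_sell(qty=3): fills=#5x#6:3@103; bids=[#5:1@103] asks=[-]
After op 7 cancel(order #5): fills=none; bids=[-] asks=[-]

Answer: 3@103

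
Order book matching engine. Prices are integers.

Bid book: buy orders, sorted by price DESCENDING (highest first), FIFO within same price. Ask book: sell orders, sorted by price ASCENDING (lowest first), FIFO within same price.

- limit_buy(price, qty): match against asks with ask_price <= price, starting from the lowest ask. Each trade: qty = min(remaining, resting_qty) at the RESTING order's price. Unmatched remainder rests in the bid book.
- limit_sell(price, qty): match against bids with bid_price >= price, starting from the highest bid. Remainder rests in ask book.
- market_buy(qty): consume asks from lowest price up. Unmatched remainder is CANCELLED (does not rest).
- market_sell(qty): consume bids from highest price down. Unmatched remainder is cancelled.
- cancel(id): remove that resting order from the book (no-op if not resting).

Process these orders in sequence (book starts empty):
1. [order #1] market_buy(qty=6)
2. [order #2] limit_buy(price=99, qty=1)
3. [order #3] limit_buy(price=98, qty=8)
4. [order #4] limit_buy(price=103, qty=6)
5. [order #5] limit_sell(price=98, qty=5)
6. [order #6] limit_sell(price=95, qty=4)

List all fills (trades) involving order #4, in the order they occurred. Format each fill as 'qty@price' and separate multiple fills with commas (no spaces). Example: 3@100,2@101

Answer: 5@103,1@103

Derivation:
After op 1 [order #1] market_buy(qty=6): fills=none; bids=[-] asks=[-]
After op 2 [order #2] limit_buy(price=99, qty=1): fills=none; bids=[#2:1@99] asks=[-]
After op 3 [order #3] limit_buy(price=98, qty=8): fills=none; bids=[#2:1@99 #3:8@98] asks=[-]
After op 4 [order #4] limit_buy(price=103, qty=6): fills=none; bids=[#4:6@103 #2:1@99 #3:8@98] asks=[-]
After op 5 [order #5] limit_sell(price=98, qty=5): fills=#4x#5:5@103; bids=[#4:1@103 #2:1@99 #3:8@98] asks=[-]
After op 6 [order #6] limit_sell(price=95, qty=4): fills=#4x#6:1@103 #2x#6:1@99 #3x#6:2@98; bids=[#3:6@98] asks=[-]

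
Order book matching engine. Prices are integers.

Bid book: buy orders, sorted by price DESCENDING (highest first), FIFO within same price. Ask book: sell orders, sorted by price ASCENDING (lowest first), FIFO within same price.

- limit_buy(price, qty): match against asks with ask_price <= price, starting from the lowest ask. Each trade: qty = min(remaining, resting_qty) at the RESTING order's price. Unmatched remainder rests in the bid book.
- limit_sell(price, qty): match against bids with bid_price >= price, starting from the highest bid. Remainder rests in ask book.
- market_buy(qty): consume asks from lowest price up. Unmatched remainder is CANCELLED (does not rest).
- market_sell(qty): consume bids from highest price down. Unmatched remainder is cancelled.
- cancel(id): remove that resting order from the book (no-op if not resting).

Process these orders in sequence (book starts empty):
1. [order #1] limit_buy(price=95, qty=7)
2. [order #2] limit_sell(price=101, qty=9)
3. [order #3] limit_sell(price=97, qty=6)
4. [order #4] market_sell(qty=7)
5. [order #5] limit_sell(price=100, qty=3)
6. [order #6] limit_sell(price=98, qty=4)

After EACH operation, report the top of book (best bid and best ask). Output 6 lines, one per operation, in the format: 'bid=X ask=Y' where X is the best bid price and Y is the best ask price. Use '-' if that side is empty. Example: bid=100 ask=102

Answer: bid=95 ask=-
bid=95 ask=101
bid=95 ask=97
bid=- ask=97
bid=- ask=97
bid=- ask=97

Derivation:
After op 1 [order #1] limit_buy(price=95, qty=7): fills=none; bids=[#1:7@95] asks=[-]
After op 2 [order #2] limit_sell(price=101, qty=9): fills=none; bids=[#1:7@95] asks=[#2:9@101]
After op 3 [order #3] limit_sell(price=97, qty=6): fills=none; bids=[#1:7@95] asks=[#3:6@97 #2:9@101]
After op 4 [order #4] market_sell(qty=7): fills=#1x#4:7@95; bids=[-] asks=[#3:6@97 #2:9@101]
After op 5 [order #5] limit_sell(price=100, qty=3): fills=none; bids=[-] asks=[#3:6@97 #5:3@100 #2:9@101]
After op 6 [order #6] limit_sell(price=98, qty=4): fills=none; bids=[-] asks=[#3:6@97 #6:4@98 #5:3@100 #2:9@101]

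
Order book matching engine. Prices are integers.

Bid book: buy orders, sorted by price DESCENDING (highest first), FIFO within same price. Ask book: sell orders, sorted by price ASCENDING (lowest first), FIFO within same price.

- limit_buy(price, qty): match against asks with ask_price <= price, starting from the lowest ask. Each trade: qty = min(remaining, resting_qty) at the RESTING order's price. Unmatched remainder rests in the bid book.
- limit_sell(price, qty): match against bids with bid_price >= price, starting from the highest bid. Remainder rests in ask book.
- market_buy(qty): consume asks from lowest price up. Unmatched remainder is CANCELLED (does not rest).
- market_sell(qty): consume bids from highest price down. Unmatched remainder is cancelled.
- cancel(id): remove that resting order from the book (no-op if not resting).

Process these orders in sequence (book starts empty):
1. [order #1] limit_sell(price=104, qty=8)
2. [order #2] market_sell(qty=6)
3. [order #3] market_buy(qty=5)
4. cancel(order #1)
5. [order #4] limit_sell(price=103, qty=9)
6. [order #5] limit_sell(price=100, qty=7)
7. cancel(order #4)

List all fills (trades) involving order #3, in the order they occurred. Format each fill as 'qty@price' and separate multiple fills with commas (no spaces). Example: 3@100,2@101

After op 1 [order #1] limit_sell(price=104, qty=8): fills=none; bids=[-] asks=[#1:8@104]
After op 2 [order #2] market_sell(qty=6): fills=none; bids=[-] asks=[#1:8@104]
After op 3 [order #3] market_buy(qty=5): fills=#3x#1:5@104; bids=[-] asks=[#1:3@104]
After op 4 cancel(order #1): fills=none; bids=[-] asks=[-]
After op 5 [order #4] limit_sell(price=103, qty=9): fills=none; bids=[-] asks=[#4:9@103]
After op 6 [order #5] limit_sell(price=100, qty=7): fills=none; bids=[-] asks=[#5:7@100 #4:9@103]
After op 7 cancel(order #4): fills=none; bids=[-] asks=[#5:7@100]

Answer: 5@104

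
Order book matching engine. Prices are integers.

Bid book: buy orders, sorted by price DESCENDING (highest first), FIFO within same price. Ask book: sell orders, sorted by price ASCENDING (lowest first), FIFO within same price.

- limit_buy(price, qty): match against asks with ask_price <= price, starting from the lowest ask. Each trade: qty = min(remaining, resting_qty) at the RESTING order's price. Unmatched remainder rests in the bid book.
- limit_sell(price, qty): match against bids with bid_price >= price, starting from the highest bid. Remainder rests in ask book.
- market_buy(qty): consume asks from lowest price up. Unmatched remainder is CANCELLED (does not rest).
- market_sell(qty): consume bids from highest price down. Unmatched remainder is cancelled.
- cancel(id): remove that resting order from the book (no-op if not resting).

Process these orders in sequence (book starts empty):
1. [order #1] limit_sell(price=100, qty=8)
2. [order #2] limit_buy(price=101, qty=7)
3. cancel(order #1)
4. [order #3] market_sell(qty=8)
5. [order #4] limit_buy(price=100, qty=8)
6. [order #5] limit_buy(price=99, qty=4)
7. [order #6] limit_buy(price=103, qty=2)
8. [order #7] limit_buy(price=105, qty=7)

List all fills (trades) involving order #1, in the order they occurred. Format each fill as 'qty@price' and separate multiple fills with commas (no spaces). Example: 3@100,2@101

After op 1 [order #1] limit_sell(price=100, qty=8): fills=none; bids=[-] asks=[#1:8@100]
After op 2 [order #2] limit_buy(price=101, qty=7): fills=#2x#1:7@100; bids=[-] asks=[#1:1@100]
After op 3 cancel(order #1): fills=none; bids=[-] asks=[-]
After op 4 [order #3] market_sell(qty=8): fills=none; bids=[-] asks=[-]
After op 5 [order #4] limit_buy(price=100, qty=8): fills=none; bids=[#4:8@100] asks=[-]
After op 6 [order #5] limit_buy(price=99, qty=4): fills=none; bids=[#4:8@100 #5:4@99] asks=[-]
After op 7 [order #6] limit_buy(price=103, qty=2): fills=none; bids=[#6:2@103 #4:8@100 #5:4@99] asks=[-]
After op 8 [order #7] limit_buy(price=105, qty=7): fills=none; bids=[#7:7@105 #6:2@103 #4:8@100 #5:4@99] asks=[-]

Answer: 7@100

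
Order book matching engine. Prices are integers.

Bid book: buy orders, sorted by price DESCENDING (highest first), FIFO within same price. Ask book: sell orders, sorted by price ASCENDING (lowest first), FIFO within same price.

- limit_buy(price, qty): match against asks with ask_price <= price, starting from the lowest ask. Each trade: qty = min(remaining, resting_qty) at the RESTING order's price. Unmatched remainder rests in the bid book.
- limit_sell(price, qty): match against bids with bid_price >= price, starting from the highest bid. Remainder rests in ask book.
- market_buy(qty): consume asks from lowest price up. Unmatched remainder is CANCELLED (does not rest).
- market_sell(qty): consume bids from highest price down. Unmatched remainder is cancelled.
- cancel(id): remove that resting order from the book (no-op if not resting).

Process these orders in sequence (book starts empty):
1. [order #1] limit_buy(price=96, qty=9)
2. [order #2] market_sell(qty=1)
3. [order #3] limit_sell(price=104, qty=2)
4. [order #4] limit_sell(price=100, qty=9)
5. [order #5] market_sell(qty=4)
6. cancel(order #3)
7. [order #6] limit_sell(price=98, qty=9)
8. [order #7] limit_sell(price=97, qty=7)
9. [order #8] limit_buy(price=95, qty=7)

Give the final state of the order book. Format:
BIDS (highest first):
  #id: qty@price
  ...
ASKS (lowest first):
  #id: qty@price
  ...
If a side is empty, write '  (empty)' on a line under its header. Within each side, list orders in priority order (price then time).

Answer: BIDS (highest first):
  #1: 4@96
  #8: 7@95
ASKS (lowest first):
  #7: 7@97
  #6: 9@98
  #4: 9@100

Derivation:
After op 1 [order #1] limit_buy(price=96, qty=9): fills=none; bids=[#1:9@96] asks=[-]
After op 2 [order #2] market_sell(qty=1): fills=#1x#2:1@96; bids=[#1:8@96] asks=[-]
After op 3 [order #3] limit_sell(price=104, qty=2): fills=none; bids=[#1:8@96] asks=[#3:2@104]
After op 4 [order #4] limit_sell(price=100, qty=9): fills=none; bids=[#1:8@96] asks=[#4:9@100 #3:2@104]
After op 5 [order #5] market_sell(qty=4): fills=#1x#5:4@96; bids=[#1:4@96] asks=[#4:9@100 #3:2@104]
After op 6 cancel(order #3): fills=none; bids=[#1:4@96] asks=[#4:9@100]
After op 7 [order #6] limit_sell(price=98, qty=9): fills=none; bids=[#1:4@96] asks=[#6:9@98 #4:9@100]
After op 8 [order #7] limit_sell(price=97, qty=7): fills=none; bids=[#1:4@96] asks=[#7:7@97 #6:9@98 #4:9@100]
After op 9 [order #8] limit_buy(price=95, qty=7): fills=none; bids=[#1:4@96 #8:7@95] asks=[#7:7@97 #6:9@98 #4:9@100]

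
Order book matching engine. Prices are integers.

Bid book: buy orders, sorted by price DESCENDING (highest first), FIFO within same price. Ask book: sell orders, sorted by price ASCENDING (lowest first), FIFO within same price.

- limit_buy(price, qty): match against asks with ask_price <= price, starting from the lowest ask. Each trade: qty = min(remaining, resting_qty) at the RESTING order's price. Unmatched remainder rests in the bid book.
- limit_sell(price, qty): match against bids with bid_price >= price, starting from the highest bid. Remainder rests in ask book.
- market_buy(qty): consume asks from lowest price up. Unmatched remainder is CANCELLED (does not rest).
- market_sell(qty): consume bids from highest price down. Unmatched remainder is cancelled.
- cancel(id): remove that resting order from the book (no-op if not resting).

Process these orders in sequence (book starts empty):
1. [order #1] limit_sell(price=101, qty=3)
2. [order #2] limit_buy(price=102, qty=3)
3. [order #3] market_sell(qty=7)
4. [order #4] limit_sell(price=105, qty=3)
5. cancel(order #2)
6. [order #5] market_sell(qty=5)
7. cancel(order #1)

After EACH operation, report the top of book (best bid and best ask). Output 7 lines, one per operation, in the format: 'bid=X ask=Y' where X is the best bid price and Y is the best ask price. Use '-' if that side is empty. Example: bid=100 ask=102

Answer: bid=- ask=101
bid=- ask=-
bid=- ask=-
bid=- ask=105
bid=- ask=105
bid=- ask=105
bid=- ask=105

Derivation:
After op 1 [order #1] limit_sell(price=101, qty=3): fills=none; bids=[-] asks=[#1:3@101]
After op 2 [order #2] limit_buy(price=102, qty=3): fills=#2x#1:3@101; bids=[-] asks=[-]
After op 3 [order #3] market_sell(qty=7): fills=none; bids=[-] asks=[-]
After op 4 [order #4] limit_sell(price=105, qty=3): fills=none; bids=[-] asks=[#4:3@105]
After op 5 cancel(order #2): fills=none; bids=[-] asks=[#4:3@105]
After op 6 [order #5] market_sell(qty=5): fills=none; bids=[-] asks=[#4:3@105]
After op 7 cancel(order #1): fills=none; bids=[-] asks=[#4:3@105]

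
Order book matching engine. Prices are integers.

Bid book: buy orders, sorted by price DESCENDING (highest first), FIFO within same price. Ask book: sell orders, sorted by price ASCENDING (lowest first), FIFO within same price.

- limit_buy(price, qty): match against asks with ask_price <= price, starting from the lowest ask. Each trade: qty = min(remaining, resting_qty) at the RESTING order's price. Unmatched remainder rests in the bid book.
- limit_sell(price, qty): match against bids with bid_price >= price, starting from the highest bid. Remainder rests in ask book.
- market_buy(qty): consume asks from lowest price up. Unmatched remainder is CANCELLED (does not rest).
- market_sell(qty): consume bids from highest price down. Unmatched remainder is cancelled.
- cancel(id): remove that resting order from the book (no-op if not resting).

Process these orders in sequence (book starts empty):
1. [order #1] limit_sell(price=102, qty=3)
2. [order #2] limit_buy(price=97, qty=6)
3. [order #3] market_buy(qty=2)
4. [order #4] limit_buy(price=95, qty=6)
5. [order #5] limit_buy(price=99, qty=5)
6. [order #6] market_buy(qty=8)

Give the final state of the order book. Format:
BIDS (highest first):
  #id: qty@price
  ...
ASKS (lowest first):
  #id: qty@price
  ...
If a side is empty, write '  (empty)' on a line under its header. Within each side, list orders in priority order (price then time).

After op 1 [order #1] limit_sell(price=102, qty=3): fills=none; bids=[-] asks=[#1:3@102]
After op 2 [order #2] limit_buy(price=97, qty=6): fills=none; bids=[#2:6@97] asks=[#1:3@102]
After op 3 [order #3] market_buy(qty=2): fills=#3x#1:2@102; bids=[#2:6@97] asks=[#1:1@102]
After op 4 [order #4] limit_buy(price=95, qty=6): fills=none; bids=[#2:6@97 #4:6@95] asks=[#1:1@102]
After op 5 [order #5] limit_buy(price=99, qty=5): fills=none; bids=[#5:5@99 #2:6@97 #4:6@95] asks=[#1:1@102]
After op 6 [order #6] market_buy(qty=8): fills=#6x#1:1@102; bids=[#5:5@99 #2:6@97 #4:6@95] asks=[-]

Answer: BIDS (highest first):
  #5: 5@99
  #2: 6@97
  #4: 6@95
ASKS (lowest first):
  (empty)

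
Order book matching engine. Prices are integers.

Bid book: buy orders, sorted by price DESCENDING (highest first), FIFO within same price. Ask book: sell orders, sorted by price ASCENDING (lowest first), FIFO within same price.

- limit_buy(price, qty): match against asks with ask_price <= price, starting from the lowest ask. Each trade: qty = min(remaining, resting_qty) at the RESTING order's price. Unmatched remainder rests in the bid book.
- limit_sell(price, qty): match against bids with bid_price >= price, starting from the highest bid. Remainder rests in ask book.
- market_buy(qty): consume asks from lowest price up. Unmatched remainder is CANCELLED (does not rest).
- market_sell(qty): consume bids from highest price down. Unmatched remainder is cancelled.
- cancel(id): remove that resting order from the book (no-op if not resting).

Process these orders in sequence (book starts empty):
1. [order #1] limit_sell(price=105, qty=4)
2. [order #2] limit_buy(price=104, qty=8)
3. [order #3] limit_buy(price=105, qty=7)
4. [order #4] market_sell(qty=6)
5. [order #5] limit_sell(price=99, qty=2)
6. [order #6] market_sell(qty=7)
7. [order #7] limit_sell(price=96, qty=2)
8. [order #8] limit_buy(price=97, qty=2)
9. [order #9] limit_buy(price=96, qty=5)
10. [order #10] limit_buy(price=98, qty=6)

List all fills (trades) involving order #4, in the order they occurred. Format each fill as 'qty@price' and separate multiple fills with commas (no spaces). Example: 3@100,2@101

Answer: 3@105,3@104

Derivation:
After op 1 [order #1] limit_sell(price=105, qty=4): fills=none; bids=[-] asks=[#1:4@105]
After op 2 [order #2] limit_buy(price=104, qty=8): fills=none; bids=[#2:8@104] asks=[#1:4@105]
After op 3 [order #3] limit_buy(price=105, qty=7): fills=#3x#1:4@105; bids=[#3:3@105 #2:8@104] asks=[-]
After op 4 [order #4] market_sell(qty=6): fills=#3x#4:3@105 #2x#4:3@104; bids=[#2:5@104] asks=[-]
After op 5 [order #5] limit_sell(price=99, qty=2): fills=#2x#5:2@104; bids=[#2:3@104] asks=[-]
After op 6 [order #6] market_sell(qty=7): fills=#2x#6:3@104; bids=[-] asks=[-]
After op 7 [order #7] limit_sell(price=96, qty=2): fills=none; bids=[-] asks=[#7:2@96]
After op 8 [order #8] limit_buy(price=97, qty=2): fills=#8x#7:2@96; bids=[-] asks=[-]
After op 9 [order #9] limit_buy(price=96, qty=5): fills=none; bids=[#9:5@96] asks=[-]
After op 10 [order #10] limit_buy(price=98, qty=6): fills=none; bids=[#10:6@98 #9:5@96] asks=[-]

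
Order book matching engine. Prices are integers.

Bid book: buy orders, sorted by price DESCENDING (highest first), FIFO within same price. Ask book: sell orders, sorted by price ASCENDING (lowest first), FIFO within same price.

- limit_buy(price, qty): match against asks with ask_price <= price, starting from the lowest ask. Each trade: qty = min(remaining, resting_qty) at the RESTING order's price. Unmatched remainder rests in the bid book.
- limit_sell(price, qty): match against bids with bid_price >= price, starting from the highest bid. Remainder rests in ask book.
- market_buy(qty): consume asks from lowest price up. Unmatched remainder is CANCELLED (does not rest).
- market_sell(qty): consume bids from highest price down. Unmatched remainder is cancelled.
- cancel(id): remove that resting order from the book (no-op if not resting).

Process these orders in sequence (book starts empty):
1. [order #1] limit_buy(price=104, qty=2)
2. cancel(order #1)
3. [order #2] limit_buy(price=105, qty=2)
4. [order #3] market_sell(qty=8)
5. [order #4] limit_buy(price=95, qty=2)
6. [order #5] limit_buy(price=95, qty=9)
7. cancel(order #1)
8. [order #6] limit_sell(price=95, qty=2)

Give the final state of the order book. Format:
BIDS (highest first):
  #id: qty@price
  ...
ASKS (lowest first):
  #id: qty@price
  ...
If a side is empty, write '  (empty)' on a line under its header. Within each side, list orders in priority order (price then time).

After op 1 [order #1] limit_buy(price=104, qty=2): fills=none; bids=[#1:2@104] asks=[-]
After op 2 cancel(order #1): fills=none; bids=[-] asks=[-]
After op 3 [order #2] limit_buy(price=105, qty=2): fills=none; bids=[#2:2@105] asks=[-]
After op 4 [order #3] market_sell(qty=8): fills=#2x#3:2@105; bids=[-] asks=[-]
After op 5 [order #4] limit_buy(price=95, qty=2): fills=none; bids=[#4:2@95] asks=[-]
After op 6 [order #5] limit_buy(price=95, qty=9): fills=none; bids=[#4:2@95 #5:9@95] asks=[-]
After op 7 cancel(order #1): fills=none; bids=[#4:2@95 #5:9@95] asks=[-]
After op 8 [order #6] limit_sell(price=95, qty=2): fills=#4x#6:2@95; bids=[#5:9@95] asks=[-]

Answer: BIDS (highest first):
  #5: 9@95
ASKS (lowest first):
  (empty)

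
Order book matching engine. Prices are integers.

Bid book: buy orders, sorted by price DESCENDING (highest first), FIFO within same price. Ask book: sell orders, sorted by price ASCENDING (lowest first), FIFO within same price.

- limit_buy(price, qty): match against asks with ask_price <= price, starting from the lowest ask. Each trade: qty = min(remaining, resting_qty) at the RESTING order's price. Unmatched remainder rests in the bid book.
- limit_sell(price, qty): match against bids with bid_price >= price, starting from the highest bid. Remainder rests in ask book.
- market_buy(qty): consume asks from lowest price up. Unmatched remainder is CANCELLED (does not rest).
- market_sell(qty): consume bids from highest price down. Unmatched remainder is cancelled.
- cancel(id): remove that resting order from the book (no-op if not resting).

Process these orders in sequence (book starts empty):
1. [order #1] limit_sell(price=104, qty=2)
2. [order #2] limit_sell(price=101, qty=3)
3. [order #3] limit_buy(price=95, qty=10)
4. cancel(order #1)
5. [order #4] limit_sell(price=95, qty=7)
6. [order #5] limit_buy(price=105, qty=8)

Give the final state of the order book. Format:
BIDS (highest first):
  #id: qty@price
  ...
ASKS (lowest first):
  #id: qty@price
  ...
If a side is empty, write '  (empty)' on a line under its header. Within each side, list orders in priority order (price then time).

After op 1 [order #1] limit_sell(price=104, qty=2): fills=none; bids=[-] asks=[#1:2@104]
After op 2 [order #2] limit_sell(price=101, qty=3): fills=none; bids=[-] asks=[#2:3@101 #1:2@104]
After op 3 [order #3] limit_buy(price=95, qty=10): fills=none; bids=[#3:10@95] asks=[#2:3@101 #1:2@104]
After op 4 cancel(order #1): fills=none; bids=[#3:10@95] asks=[#2:3@101]
After op 5 [order #4] limit_sell(price=95, qty=7): fills=#3x#4:7@95; bids=[#3:3@95] asks=[#2:3@101]
After op 6 [order #5] limit_buy(price=105, qty=8): fills=#5x#2:3@101; bids=[#5:5@105 #3:3@95] asks=[-]

Answer: BIDS (highest first):
  #5: 5@105
  #3: 3@95
ASKS (lowest first):
  (empty)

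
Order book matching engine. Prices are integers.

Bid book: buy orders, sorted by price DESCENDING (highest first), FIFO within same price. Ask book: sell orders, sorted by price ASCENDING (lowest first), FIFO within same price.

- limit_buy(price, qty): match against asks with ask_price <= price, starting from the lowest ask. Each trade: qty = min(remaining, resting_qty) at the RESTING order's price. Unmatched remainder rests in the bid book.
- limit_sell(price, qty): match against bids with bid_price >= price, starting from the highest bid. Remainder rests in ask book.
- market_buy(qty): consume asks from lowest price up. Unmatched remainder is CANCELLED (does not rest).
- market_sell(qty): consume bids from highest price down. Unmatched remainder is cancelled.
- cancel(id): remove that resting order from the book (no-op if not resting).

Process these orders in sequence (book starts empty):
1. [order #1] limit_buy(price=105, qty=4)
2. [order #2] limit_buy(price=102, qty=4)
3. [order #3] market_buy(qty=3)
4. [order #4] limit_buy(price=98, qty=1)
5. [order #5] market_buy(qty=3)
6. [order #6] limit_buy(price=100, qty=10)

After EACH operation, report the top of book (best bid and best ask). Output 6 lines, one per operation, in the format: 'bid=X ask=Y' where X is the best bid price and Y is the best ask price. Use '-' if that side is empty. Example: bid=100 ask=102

Answer: bid=105 ask=-
bid=105 ask=-
bid=105 ask=-
bid=105 ask=-
bid=105 ask=-
bid=105 ask=-

Derivation:
After op 1 [order #1] limit_buy(price=105, qty=4): fills=none; bids=[#1:4@105] asks=[-]
After op 2 [order #2] limit_buy(price=102, qty=4): fills=none; bids=[#1:4@105 #2:4@102] asks=[-]
After op 3 [order #3] market_buy(qty=3): fills=none; bids=[#1:4@105 #2:4@102] asks=[-]
After op 4 [order #4] limit_buy(price=98, qty=1): fills=none; bids=[#1:4@105 #2:4@102 #4:1@98] asks=[-]
After op 5 [order #5] market_buy(qty=3): fills=none; bids=[#1:4@105 #2:4@102 #4:1@98] asks=[-]
After op 6 [order #6] limit_buy(price=100, qty=10): fills=none; bids=[#1:4@105 #2:4@102 #6:10@100 #4:1@98] asks=[-]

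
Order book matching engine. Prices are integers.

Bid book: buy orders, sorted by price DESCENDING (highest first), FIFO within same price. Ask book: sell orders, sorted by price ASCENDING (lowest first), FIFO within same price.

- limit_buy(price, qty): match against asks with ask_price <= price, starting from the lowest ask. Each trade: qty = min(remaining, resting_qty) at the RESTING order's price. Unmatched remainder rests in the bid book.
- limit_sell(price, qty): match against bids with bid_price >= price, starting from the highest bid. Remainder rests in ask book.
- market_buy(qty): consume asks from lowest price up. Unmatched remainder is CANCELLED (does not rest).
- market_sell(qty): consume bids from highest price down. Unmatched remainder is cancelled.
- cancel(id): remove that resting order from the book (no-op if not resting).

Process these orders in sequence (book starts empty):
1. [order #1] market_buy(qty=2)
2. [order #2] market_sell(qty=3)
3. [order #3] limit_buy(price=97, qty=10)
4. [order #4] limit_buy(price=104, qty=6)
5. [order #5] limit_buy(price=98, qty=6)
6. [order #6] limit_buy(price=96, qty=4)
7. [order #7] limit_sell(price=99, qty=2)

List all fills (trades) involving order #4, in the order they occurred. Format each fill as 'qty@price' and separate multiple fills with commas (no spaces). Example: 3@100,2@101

After op 1 [order #1] market_buy(qty=2): fills=none; bids=[-] asks=[-]
After op 2 [order #2] market_sell(qty=3): fills=none; bids=[-] asks=[-]
After op 3 [order #3] limit_buy(price=97, qty=10): fills=none; bids=[#3:10@97] asks=[-]
After op 4 [order #4] limit_buy(price=104, qty=6): fills=none; bids=[#4:6@104 #3:10@97] asks=[-]
After op 5 [order #5] limit_buy(price=98, qty=6): fills=none; bids=[#4:6@104 #5:6@98 #3:10@97] asks=[-]
After op 6 [order #6] limit_buy(price=96, qty=4): fills=none; bids=[#4:6@104 #5:6@98 #3:10@97 #6:4@96] asks=[-]
After op 7 [order #7] limit_sell(price=99, qty=2): fills=#4x#7:2@104; bids=[#4:4@104 #5:6@98 #3:10@97 #6:4@96] asks=[-]

Answer: 2@104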